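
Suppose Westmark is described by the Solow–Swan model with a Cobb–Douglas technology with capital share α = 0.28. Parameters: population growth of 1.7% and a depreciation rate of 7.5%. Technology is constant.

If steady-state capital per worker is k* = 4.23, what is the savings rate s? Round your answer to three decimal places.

s ≈ 0.260

Steady state requires s·f(k) = (n + δ)·k, i.e. s·k^α = (n + δ)·k.
So s / (n + δ) = (k*)^(1−α) = 4.23^0.72 = 2.8247.
Therefore s = 2.8247 × (n + δ) = 2.8247 × 0.092 = 0.2599.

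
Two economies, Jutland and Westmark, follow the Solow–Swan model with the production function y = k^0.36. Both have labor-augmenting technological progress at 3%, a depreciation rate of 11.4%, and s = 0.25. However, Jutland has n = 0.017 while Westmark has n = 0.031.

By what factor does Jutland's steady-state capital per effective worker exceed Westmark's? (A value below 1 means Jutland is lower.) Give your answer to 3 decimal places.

Steady-state k* = [s/(n + g + δ)]^(1/(1−α)), so the ratio is [ (s_J/(n + g + δ)_J) / (s_W/(n + g + δ)_W) ]^1.5625.
s_J/(n + g + δ)_J = 0.25/0.161 = 1.5528; s_W/(n + g + δ)_W = 0.25/0.175 = 1.4286.
Ratio = (1.5528/1.4286)^1.5625 = 1.0869^1.5625 ≈ 1.1391

ratio ≈ 1.139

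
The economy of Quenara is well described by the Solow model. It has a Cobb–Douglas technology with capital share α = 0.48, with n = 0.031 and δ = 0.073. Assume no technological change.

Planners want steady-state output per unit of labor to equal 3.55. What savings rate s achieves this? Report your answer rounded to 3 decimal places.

Steady state requires s·f(k) = (n + δ)·k, i.e. s·k^α = (n + δ)·k.
Since y* = [s/(n + δ)]^(α/(1−α)), we have s/(n + δ) = (y*)^((1−α)/α) = 3.55^1.0833 = 3.9451.
Therefore s = 3.9451 × (n + δ) = 3.9451 × 0.104 = 0.4103.

s ≈ 0.410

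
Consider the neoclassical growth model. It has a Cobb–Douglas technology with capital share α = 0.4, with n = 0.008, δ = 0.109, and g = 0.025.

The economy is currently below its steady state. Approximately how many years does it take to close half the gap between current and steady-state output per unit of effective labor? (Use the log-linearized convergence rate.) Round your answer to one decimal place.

Near the steady state the convergence rate is λ = (1 − α)(n + g + δ).
λ = (1 − 0.4) × 0.142 = 0.6 × 0.142 = 0.0852
Half-life = ln 2 / λ = 0.6931 / 0.0852 ≈ 8.13 years

t_½ ≈ 8.1 years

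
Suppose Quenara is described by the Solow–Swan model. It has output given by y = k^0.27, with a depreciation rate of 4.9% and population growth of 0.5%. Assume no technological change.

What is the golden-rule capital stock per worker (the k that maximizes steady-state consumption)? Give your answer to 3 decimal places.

The golden rule sets f'(k) = n + δ, i.e. α·k^(α−1) = n + δ.
So k^(1−α) = α / (n + δ) = 0.27 / 0.054 = 5.0000.
k_gold = 5.0000^(1/0.73) ≈ 9.0676

k_gold ≈ 9.068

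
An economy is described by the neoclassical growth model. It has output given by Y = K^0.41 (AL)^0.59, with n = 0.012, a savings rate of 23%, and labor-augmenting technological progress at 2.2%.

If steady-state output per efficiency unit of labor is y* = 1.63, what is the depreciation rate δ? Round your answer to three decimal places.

Steady state requires s·f(k) = (n + g + δ)·k, i.e. s·k^α = (n + g + δ)·k.
Since y* = [s/(n + g + δ)]^(α/(1−α)), we have s/(n + g + δ) = (y*)^((1−α)/α) = 1.63^1.439 = 2.0199.
Therefore n + g + δ = s / 2.0199 = 0.23 / 2.0199 = 0.1139, so δ = 0.1139 − 0.034 = 0.0799.

δ ≈ 0.080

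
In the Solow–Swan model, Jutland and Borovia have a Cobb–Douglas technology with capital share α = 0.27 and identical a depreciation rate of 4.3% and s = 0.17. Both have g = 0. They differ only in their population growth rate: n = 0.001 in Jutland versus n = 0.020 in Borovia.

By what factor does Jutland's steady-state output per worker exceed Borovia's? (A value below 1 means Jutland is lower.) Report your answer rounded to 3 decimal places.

y*_J / y*_B ≈ 1.142

Steady-state y* = [s/(n + δ)]^(α/(1−α)), so the ratio is [ (s_J/(n + δ)_J) / (s_B/(n + δ)_B) ]^0.3699.
s_J/(n + δ)_J = 0.17/0.044 = 3.8636; s_B/(n + δ)_B = 0.17/0.063 = 2.6984.
Ratio = (3.8636/2.6984)^0.3699 = 1.4318^0.3699 ≈ 1.1420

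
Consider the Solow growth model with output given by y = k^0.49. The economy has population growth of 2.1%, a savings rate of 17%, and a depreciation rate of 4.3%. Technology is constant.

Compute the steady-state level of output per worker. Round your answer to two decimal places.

y* ≈ 2.56

At the steady state, Δk = 0, so s·k^α = (n + δ)·k.
Rearranging, k^(1−α) = s / (n + δ).
k^0.51 = 0.17 / (0.021 + 0.043) = 0.17 / 0.064 = 2.6563
k* = 2.6563^(1/0.51) ≈ 6.7907
y* = (k*)^α = 6.7907^0.49 ≈ 2.5565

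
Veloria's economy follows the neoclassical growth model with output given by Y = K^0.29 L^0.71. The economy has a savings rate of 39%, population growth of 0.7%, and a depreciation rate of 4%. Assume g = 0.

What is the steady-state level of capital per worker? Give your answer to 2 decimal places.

In steady state, investment equals break-even investment: s·k^α = (n + δ)·k.
Rearranging, k^(1−α) = s / (n + δ).
k^0.71 = 0.39 / (0.007 + 0.040) = 0.39 / 0.047 = 8.2979
k* = 8.2979^(1/0.71) ≈ 19.6934

k* ≈ 19.69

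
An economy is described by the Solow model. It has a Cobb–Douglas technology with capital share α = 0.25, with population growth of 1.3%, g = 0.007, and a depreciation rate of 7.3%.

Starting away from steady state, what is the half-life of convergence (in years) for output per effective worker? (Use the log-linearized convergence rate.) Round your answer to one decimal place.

t_½ ≈ 9.9 years

Near the steady state the convergence rate is λ = (1 − α)(n + g + δ).
λ = (1 − 0.25) × 0.093 = 0.75 × 0.093 = 0.06975
Half-life = ln 2 / λ = 0.6931 / 0.06975 ≈ 9.94 years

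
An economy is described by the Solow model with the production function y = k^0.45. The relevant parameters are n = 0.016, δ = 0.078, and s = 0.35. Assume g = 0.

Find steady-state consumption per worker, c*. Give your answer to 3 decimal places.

c* = 1.906

At the steady state, Δk = 0, so s·k^α = (n + δ)·k.
Dividing both sides by k: k^(1−α) = s / (n + δ).
k^0.55 = 0.35 / (0.016 + 0.078) = 0.35 / 0.094 = 3.7234
k* = 3.7234^(1/0.55) ≈ 10.9162
y* = (k*)^α = 10.9162^0.45 ≈ 2.9318
c* = (1 − s)·y* = (1 − 0.35) × 2.9318 ≈ 1.9057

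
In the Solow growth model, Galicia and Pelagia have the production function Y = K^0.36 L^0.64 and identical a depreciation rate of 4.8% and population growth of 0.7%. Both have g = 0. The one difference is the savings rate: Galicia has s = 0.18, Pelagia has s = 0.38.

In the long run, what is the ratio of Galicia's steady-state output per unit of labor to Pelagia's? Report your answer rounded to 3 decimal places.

ratio ≈ 0.657

Steady-state y* = [s/(n + δ)]^(α/(1−α)), so the ratio is [ (s_G/(n + δ)_G) / (s_P/(n + δ)_P) ]^0.5625.
s_G/(n + δ)_G = 0.18/0.055 = 3.2727; s_P/(n + δ)_P = 0.38/0.055 = 6.9091.
Ratio = (3.2727/6.9091)^0.5625 = 0.4737^0.5625 ≈ 0.6569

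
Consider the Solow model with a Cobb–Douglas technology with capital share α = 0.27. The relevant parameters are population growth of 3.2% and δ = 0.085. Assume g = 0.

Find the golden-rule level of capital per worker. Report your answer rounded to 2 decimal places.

k_gold ≈ 3.14

The golden rule sets f'(k) = n + δ, i.e. α·k^(α−1) = n + δ.
So k^(1−α) = α / (n + δ) = 0.27 / 0.117 = 2.3077.
k_gold = 2.3077^(1/0.73) ≈ 3.1442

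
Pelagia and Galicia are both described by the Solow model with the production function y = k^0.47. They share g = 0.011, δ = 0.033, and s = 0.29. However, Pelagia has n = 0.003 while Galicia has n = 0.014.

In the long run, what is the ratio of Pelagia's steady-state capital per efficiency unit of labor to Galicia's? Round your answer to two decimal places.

k*_P / k*_G ≈ 1.49

Steady-state k* = [s/(n + g + δ)]^(1/(1−α)), so the ratio is [ (s_P/(n + g + δ)_P) / (s_G/(n + g + δ)_G) ]^1.8868.
s_P/(n + g + δ)_P = 0.29/0.047 = 6.1702; s_G/(n + g + δ)_G = 0.29/0.058 = 5.0000.
Ratio = (6.1702/5.0000)^1.8868 = 1.2340^1.8868 ≈ 1.4869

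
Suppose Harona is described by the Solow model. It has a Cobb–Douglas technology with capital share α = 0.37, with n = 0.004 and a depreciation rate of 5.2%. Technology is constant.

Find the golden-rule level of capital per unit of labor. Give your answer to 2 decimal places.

k_gold ≈ 20.03

The golden rule sets f'(k) = n + δ, i.e. α·k^(α−1) = n + δ.
So k^(1−α) = α / (n + δ) = 0.37 / 0.056 = 6.6071.
k_gold = 6.6071^(1/0.63) ≈ 20.0265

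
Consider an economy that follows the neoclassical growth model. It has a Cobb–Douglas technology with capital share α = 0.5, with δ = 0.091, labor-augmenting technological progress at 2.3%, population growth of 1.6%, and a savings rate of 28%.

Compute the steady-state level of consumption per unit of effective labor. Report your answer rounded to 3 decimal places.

In steady state, investment equals break-even investment: s·k^α = (n + g + δ)·k.
Dividing both sides by k: k^(1−α) = s / (n + g + δ).
k^0.5 = 0.28 / (0.016 + 0.023 + 0.091) = 0.28 / 0.130 = 2.1538
k* = 2.1538^(1/0.5) ≈ 4.6389
y* = (k*)^α = 4.6389^0.5 ≈ 2.1538
c* = (1 − s)·y* = (1 − 0.28) × 2.1538 ≈ 1.5507

c* = 1.551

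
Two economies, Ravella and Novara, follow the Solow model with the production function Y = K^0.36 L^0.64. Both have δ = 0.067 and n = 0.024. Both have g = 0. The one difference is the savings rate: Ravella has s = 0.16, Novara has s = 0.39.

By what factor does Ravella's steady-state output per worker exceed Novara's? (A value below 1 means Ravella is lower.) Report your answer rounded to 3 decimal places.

ratio ≈ 0.606

Steady-state y* = [s/(n + δ)]^(α/(1−α)), so the ratio is [ (s_R/(n + δ)_R) / (s_N/(n + δ)_N) ]^0.5625.
s_R/(n + δ)_R = 0.16/0.091 = 1.7582; s_N/(n + δ)_N = 0.39/0.091 = 4.2857.
Ratio = (1.7582/4.2857)^0.5625 = 0.4102^0.5625 ≈ 0.6058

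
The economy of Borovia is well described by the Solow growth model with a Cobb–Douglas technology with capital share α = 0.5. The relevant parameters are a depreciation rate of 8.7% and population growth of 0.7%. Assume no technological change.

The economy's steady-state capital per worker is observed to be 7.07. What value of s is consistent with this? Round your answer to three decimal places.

At the steady state, Δk = 0, so s·k^α = (n + δ)·k.
So s / (n + δ) = (k*)^(1−α) = 7.07^0.5 = 2.6589.
Therefore s = 2.6589 × (n + δ) = 2.6589 × 0.094 = 0.2499.

s ≈ 0.250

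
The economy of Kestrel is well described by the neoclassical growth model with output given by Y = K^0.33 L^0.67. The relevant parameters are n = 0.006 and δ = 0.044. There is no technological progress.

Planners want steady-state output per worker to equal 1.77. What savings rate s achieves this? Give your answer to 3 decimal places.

At the steady state, Δk = 0, so s·k^α = (n + δ)·k.
Since y* = [s/(n + δ)]^(α/(1−α)), we have s/(n + δ) = (y*)^((1−α)/α) = 1.77^2.0303 = 3.1876.
Therefore s = 3.1876 × (n + δ) = 3.1876 × 0.050 = 0.1594.

s ≈ 0.159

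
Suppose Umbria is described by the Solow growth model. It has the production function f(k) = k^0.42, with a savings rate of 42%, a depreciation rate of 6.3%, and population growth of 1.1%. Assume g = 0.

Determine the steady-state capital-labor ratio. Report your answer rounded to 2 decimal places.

At the steady state, Δk = 0, so s·k^α = (n + δ)·k.
Rearranging, k^(1−α) = s / (n + δ).
k^0.58 = 0.42 / (0.011 + 0.063) = 0.42 / 0.074 = 5.6757
k* = 5.6757^(1/0.58) ≈ 19.9542

k* = 19.95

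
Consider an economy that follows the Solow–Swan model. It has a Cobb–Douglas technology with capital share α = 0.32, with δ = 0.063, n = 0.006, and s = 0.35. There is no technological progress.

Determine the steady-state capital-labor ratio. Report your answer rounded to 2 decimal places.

In steady state, investment equals break-even investment: s·k^α = (n + δ)·k.
Dividing both sides by k: k^(1−α) = s / (n + δ).
k^0.68 = 0.35 / (0.006 + 0.063) = 0.35 / 0.069 = 5.0725
k* = 5.0725^(1/0.68) ≈ 10.8916

k* = 10.89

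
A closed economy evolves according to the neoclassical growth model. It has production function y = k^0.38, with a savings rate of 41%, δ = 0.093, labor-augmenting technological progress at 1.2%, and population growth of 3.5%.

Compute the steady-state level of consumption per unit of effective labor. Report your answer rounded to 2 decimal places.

c* ≈ 1.14

At the steady state, Δk = 0, so s·k^α = (n + g + δ)·k.
Dividing both sides by k: k^(1−α) = s / (n + g + δ).
k^0.62 = 0.41 / (0.035 + 0.012 + 0.093) = 0.41 / 0.140 = 2.9286
k* = 2.9286^(1/0.62) ≈ 5.6582
y* = (k*)^α = 5.6582^0.38 ≈ 1.9320
c* = (1 − s)·y* = (1 − 0.41) × 1.9320 ≈ 1.1399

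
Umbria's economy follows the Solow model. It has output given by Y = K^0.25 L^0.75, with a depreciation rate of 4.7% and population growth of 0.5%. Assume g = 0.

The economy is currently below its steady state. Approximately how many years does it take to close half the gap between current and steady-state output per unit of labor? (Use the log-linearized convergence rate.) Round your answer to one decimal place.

Near the steady state the convergence rate is λ = (1 − α)(n + δ).
λ = (1 − 0.25) × 0.052 = 0.75 × 0.052 = 0.0390
Half-life = ln 2 / λ = 0.6931 / 0.0390 ≈ 17.77 years

half-life ≈ 17.8 years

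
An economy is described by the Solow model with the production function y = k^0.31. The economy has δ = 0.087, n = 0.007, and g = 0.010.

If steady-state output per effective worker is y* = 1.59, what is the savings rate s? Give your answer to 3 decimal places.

s ≈ 0.292

In steady state, investment equals break-even investment: s·k^α = (n + g + δ)·k.
Since y* = [s/(n + g + δ)]^(α/(1−α)), we have s/(n + g + δ) = (y*)^((1−α)/α) = 1.59^2.2258 = 2.8072.
Therefore s = 2.8072 × (n + g + δ) = 2.8072 × 0.104 = 0.2919.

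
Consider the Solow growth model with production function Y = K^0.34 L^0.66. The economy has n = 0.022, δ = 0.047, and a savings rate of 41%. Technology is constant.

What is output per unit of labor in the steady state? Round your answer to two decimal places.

At the steady state, Δk = 0, so s·k^α = (n + δ)·k.
Dividing both sides by k: k^(1−α) = s / (n + δ).
k^0.66 = 0.41 / (0.022 + 0.047) = 0.41 / 0.069 = 5.9420
k* = 5.9420^(1/0.66) ≈ 14.8808
y* = (k*)^α = 14.8808^0.34 ≈ 2.5043

y* ≈ 2.50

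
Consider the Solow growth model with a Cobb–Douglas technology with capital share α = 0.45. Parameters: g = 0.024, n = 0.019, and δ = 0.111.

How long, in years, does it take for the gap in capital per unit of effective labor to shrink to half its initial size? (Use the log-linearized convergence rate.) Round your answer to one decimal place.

t_½ ≈ 8.2 years

Near the steady state the convergence rate is λ = (1 − α)(n + g + δ).
λ = (1 − 0.45) × 0.154 = 0.55 × 0.154 = 0.0847
Half-life = ln 2 / λ = 0.6931 / 0.0847 ≈ 8.18 years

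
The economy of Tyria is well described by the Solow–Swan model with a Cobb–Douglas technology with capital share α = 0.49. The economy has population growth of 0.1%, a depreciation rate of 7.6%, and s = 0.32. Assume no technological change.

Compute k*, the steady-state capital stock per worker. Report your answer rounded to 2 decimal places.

k* = 16.33

At the steady state, Δk = 0, so s·k^α = (n + δ)·k.
Dividing both sides by k: k^(1−α) = s / (n + δ).
k^0.51 = 0.32 / (0.001 + 0.076) = 0.32 / 0.077 = 4.1558
k* = 4.1558^(1/0.51) ≈ 16.3323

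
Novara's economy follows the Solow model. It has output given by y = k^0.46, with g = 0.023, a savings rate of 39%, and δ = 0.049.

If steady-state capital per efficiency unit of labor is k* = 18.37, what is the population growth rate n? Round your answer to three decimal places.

At the steady state, Δk = 0, so s·k^α = (n + g + δ)·k.
So s / (n + g + δ) = (k*)^(1−α) = 18.37^0.54 = 4.8153.
Therefore n + g + δ = s / 4.8153 = 0.39 / 4.8153 = 0.0810, so n = 0.0810 − 0.072 = 0.0090.

n ≈ 0.009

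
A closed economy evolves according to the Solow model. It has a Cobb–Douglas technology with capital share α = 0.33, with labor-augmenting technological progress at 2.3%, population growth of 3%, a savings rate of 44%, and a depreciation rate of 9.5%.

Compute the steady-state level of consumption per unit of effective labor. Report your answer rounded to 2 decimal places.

c* = 0.96

In steady state, investment equals break-even investment: s·k^α = (n + g + δ)·k.
Rearranging, k^(1−α) = s / (n + g + δ).
k^0.67 = 0.44 / (0.030 + 0.023 + 0.095) = 0.44 / 0.148 = 2.9730
k* = 2.9730^(1/0.67) ≈ 5.0846
y* = (k*)^α = 5.0846^0.33 ≈ 1.7103
c* = (1 − s)·y* = (1 − 0.44) × 1.7103 ≈ 0.9578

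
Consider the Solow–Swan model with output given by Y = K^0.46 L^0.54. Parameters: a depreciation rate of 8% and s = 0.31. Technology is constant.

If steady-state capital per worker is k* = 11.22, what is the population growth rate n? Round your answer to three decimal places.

At the steady state, Δk = 0, so s·k^α = (n + δ)·k.
So s / (n + δ) = (k*)^(1−α) = 11.22^0.54 = 3.6897.
Therefore n + δ = s / 3.6897 = 0.31 / 3.6897 = 0.0840, so n = 0.0840 − 0.080 = 0.0040.

n ≈ 0.004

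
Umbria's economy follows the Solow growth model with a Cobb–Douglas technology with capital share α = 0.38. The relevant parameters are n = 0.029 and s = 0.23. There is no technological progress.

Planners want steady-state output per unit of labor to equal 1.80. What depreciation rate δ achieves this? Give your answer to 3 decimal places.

δ ≈ 0.059

At the steady state, Δk = 0, so s·k^α = (n + δ)·k.
Since y* = [s/(n + δ)]^(α/(1−α)), we have s/(n + δ) = (y*)^((1−α)/α) = 1.80^1.6316 = 2.6092.
Therefore n + δ = s / 2.6092 = 0.23 / 2.6092 = 0.0881, so δ = 0.0881 − 0.029 = 0.0591.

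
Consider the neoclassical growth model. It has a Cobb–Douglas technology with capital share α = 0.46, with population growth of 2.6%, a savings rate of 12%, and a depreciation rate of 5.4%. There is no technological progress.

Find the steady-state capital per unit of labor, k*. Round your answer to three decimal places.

k* ≈ 2.119

Steady state requires s·f(k) = (n + δ)·k, i.e. s·k^α = (n + δ)·k.
Rearranging, k^(1−α) = s / (n + δ).
k^0.54 = 0.12 / (0.026 + 0.054) = 0.12 / 0.080 = 1.5000
k* = 1.5000^(1/0.54) ≈ 2.1188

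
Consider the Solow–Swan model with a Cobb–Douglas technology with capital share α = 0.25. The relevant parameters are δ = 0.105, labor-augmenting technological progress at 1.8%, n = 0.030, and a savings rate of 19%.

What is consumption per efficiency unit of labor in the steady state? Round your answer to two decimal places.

c* = 0.87

Steady state requires s·f(k) = (n + g + δ)·k, i.e. s·k^α = (n + g + δ)·k.
Rearranging, k^(1−α) = s / (n + g + δ).
k^0.75 = 0.19 / (0.030 + 0.018 + 0.105) = 0.19 / 0.153 = 1.2418
k* = 1.2418^(1/0.75) ≈ 1.3348
y* = (k*)^α = 1.3348^0.25 ≈ 1.0749
c* = (1 − s)·y* = (1 − 0.19) × 1.0749 ≈ 0.8707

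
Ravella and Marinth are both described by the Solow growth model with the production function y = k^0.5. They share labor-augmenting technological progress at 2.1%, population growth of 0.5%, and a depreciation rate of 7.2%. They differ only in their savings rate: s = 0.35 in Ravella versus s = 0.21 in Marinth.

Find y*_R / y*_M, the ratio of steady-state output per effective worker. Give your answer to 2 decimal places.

y*_R / y*_M ≈ 1.67

Steady-state y* = [s/(n + g + δ)]^(α/(1−α)), so the ratio is [ (s_R/(n + g + δ)_R) / (s_M/(n + g + δ)_M) ]^1.
s_R/(n + g + δ)_R = 0.35/0.098 = 3.5714; s_M/(n + g + δ)_M = 0.21/0.098 = 2.1429.
Ratio = (3.5714/2.1429)^1 = 1.6666^1 ≈ 1.6666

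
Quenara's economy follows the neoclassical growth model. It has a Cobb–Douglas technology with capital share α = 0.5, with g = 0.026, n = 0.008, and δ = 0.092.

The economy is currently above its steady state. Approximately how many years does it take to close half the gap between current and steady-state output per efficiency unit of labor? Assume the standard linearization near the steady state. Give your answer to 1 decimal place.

t_½ ≈ 11.0 years

Near the steady state the convergence rate is λ = (1 − α)(n + g + δ).
λ = (1 − 0.5) × 0.126 = 0.5 × 0.126 = 0.0630
Half-life = ln 2 / λ = 0.6931 / 0.0630 ≈ 11.00 years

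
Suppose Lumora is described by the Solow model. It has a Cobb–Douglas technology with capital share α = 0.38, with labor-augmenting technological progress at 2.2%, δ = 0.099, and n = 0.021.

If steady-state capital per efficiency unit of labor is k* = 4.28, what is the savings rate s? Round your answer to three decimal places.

At the steady state, Δk = 0, so s·k^α = (n + g + δ)·k.
So s / (n + g + δ) = (k*)^(1−α) = 4.28^0.62 = 2.4632.
Therefore s = 2.4632 × (n + g + δ) = 2.4632 × 0.142 = 0.3498.

s ≈ 0.350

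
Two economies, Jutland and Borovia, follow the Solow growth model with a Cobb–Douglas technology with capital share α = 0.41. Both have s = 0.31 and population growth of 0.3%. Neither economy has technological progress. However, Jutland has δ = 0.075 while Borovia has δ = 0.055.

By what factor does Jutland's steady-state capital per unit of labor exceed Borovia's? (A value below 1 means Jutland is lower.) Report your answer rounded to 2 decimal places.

Steady-state k* = [s/(n + δ)]^(1/(1−α)), so the ratio is [ (s_J/(n + δ)_J) / (s_B/(n + δ)_B) ]^1.6949.
s_J/(n + δ)_J = 0.31/0.078 = 3.9744; s_B/(n + δ)_B = 0.31/0.058 = 5.3448.
Ratio = (3.9744/5.3448)^1.6949 = 0.7436^1.6949 ≈ 0.6052

k*_J / k*_B ≈ 0.61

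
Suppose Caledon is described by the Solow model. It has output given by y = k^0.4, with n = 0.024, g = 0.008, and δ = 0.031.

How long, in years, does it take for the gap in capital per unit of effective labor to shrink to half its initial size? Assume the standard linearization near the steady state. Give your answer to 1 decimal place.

Near the steady state the convergence rate is λ = (1 − α)(n + g + δ).
λ = (1 − 0.4) × 0.063 = 0.6 × 0.063 = 0.0378
Half-life = ln 2 / λ = 0.6931 / 0.0378 ≈ 18.34 years

about 18.3 years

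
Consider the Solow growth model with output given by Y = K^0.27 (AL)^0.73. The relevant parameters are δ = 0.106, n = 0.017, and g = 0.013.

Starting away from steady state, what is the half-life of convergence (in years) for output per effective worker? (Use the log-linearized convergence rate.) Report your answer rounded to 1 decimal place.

Near the steady state the convergence rate is λ = (1 − α)(n + g + δ).
λ = (1 − 0.27) × 0.136 = 0.73 × 0.136 = 0.09928
Half-life = ln 2 / λ = 0.6931 / 0.09928 ≈ 6.98 years

half-life ≈ 7.0 years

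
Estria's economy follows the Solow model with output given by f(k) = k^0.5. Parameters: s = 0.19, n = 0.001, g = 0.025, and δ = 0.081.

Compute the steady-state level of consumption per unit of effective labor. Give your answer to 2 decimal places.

c* ≈ 1.44

At the steady state, Δk = 0, so s·k^α = (n + g + δ)·k.
Rearranging, k^(1−α) = s / (n + g + δ).
k^0.5 = 0.19 / (0.001 + 0.025 + 0.081) = 0.19 / 0.107 = 1.7757
k* = 1.7757^(1/0.5) ≈ 3.1531
y* = (k*)^α = 3.1531^0.5 ≈ 1.7757
c* = (1 − s)·y* = (1 − 0.19) × 1.7757 ≈ 1.4383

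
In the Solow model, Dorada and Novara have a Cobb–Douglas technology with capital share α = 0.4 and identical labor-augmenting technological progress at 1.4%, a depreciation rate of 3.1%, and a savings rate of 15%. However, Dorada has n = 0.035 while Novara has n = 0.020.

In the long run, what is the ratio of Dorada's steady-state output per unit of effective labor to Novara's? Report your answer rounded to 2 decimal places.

y*_D / y*_N ≈ 0.87

Steady-state y* = [s/(n + g + δ)]^(α/(1−α)), so the ratio is [ (s_D/(n + g + δ)_D) / (s_N/(n + g + δ)_N) ]^0.6667.
s_D/(n + g + δ)_D = 0.15/0.080 = 1.8750; s_N/(n + g + δ)_N = 0.15/0.065 = 2.3077.
Ratio = (1.8750/2.3077)^0.6667 = 0.8125^0.6667 ≈ 0.8707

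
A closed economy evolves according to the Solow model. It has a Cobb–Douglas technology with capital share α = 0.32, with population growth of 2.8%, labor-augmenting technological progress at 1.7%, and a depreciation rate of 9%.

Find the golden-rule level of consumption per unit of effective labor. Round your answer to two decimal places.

c_gold ≈ 1.02

At the golden rule, f'(k) = n + g + δ, so α·k^(α−1) = n + g + δ and k_gold = (α/(n + g + δ))^(1/(1−α)).
k_gold = (0.32/0.135)^(1/0.68) = 2.3704^1.4706 ≈ 3.5581
c_gold = f(k_gold) − (n + g + δ)·k_gold = 1.5010 − 0.135×3.5581 ≈ 1.0207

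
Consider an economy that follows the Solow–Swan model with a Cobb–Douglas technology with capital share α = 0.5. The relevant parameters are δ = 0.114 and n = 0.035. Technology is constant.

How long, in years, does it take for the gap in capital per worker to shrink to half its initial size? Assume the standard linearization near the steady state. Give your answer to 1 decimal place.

Near the steady state the convergence rate is λ = (1 − α)(n + δ).
λ = (1 − 0.5) × 0.149 = 0.5 × 0.149 = 0.0745
Half-life = ln 2 / λ = 0.6931 / 0.0745 ≈ 9.30 years

half-life ≈ 9.3 years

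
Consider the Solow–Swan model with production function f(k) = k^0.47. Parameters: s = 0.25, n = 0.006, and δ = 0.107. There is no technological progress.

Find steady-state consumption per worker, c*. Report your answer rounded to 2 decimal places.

c* = 1.52

In steady state, investment equals break-even investment: s·k^α = (n + δ)·k.
Dividing both sides by k: k^(1−α) = s / (n + δ).
k^0.53 = 0.25 / (0.006 + 0.107) = 0.25 / 0.113 = 2.2124
k* = 2.2124^(1/0.53) ≈ 4.4739
y* = (k*)^α = 4.4739^0.47 ≈ 2.0222
c* = (1 − s)·y* = (1 − 0.25) × 2.0222 ≈ 1.5167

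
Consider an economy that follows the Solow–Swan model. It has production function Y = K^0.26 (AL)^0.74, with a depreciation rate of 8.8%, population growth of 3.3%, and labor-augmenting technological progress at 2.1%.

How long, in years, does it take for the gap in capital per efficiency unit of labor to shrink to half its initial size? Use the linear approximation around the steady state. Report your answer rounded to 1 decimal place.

Near the steady state the convergence rate is λ = (1 − α)(n + g + δ).
λ = (1 − 0.26) × 0.142 = 0.74 × 0.142 = 0.10508
Half-life = ln 2 / λ = 0.6931 / 0.10508 ≈ 6.60 years

about 6.6 years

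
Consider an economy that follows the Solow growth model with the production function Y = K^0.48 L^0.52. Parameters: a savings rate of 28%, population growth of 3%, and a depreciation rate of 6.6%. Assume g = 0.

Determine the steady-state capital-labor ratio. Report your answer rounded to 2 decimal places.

At the steady state, Δk = 0, so s·k^α = (n + δ)·k.
Dividing both sides by k: k^(1−α) = s / (n + δ).
k^0.52 = 0.28 / (0.030 + 0.066) = 0.28 / 0.096 = 2.9167
k* = 2.9167^(1/0.52) ≈ 7.8347

k* = 7.83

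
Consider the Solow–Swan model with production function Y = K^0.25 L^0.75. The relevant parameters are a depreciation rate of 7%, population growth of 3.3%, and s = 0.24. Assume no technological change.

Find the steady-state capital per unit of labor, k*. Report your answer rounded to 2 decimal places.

k* ≈ 3.09

Steady state requires s·f(k) = (n + δ)·k, i.e. s·k^α = (n + δ)·k.
Dividing both sides by k: k^(1−α) = s / (n + δ).
k^0.75 = 0.24 / (0.033 + 0.070) = 0.24 / 0.103 = 2.3301
k* = 2.3301^(1/0.75) ≈ 3.0891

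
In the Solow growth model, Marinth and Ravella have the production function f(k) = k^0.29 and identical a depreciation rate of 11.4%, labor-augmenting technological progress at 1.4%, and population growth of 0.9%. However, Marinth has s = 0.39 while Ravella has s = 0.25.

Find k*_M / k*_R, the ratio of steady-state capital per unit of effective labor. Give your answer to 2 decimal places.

k*_M / k*_R ≈ 1.87

Steady-state k* = [s/(n + g + δ)]^(1/(1−α)), so the ratio is [ (s_M/(n + g + δ)_M) / (s_R/(n + g + δ)_R) ]^1.4085.
s_M/(n + g + δ)_M = 0.39/0.137 = 2.8467; s_R/(n + g + δ)_R = 0.25/0.137 = 1.8248.
Ratio = (2.8467/1.8248)^1.4085 = 1.5600^1.4085 ≈ 1.8708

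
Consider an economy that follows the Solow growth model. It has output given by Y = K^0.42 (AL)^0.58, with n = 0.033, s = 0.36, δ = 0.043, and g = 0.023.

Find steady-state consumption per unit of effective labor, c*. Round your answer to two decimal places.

c* ≈ 1.63

In steady state, investment equals break-even investment: s·k^α = (n + g + δ)·k.
Rearranging, k^(1−α) = s / (n + g + δ).
k^0.58 = 0.36 / (0.033 + 0.023 + 0.043) = 0.36 / 0.099 = 3.6364
k* = 3.6364^(1/0.58) ≈ 9.2614
y* = (k*)^α = 9.2614^0.42 ≈ 2.5469
c* = (1 − s)·y* = (1 − 0.36) × 2.5469 ≈ 1.6300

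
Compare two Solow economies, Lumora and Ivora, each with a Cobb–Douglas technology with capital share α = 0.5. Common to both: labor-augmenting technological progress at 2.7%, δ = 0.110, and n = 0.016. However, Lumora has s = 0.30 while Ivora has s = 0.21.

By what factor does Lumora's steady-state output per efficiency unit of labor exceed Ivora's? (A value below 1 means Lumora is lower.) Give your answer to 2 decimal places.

Steady-state y* = [s/(n + g + δ)]^(α/(1−α)), so the ratio is [ (s_L/(n + g + δ)_L) / (s_I/(n + g + δ)_I) ]^1.
s_L/(n + g + δ)_L = 0.30/0.153 = 1.9608; s_I/(n + g + δ)_I = 0.21/0.153 = 1.3725.
Ratio = (1.9608/1.3725)^1 = 1.4286^1 ≈ 1.4286

y*_L / y*_I ≈ 1.43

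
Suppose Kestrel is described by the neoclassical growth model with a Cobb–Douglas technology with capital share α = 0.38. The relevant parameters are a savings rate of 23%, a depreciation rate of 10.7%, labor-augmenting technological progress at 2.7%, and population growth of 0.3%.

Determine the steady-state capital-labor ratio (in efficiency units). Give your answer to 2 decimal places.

k* ≈ 2.31

In steady state, investment equals break-even investment: s·k^α = (n + g + δ)·k.
Rearranging, k^(1−α) = s / (n + g + δ).
k^0.62 = 0.23 / (0.003 + 0.027 + 0.107) = 0.23 / 0.137 = 1.6788
k* = 1.6788^(1/0.62) ≈ 2.3062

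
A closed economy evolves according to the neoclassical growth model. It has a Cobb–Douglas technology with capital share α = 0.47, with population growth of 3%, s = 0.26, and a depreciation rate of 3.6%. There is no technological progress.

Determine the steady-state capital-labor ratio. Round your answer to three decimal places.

k* = 13.288

Steady state requires s·f(k) = (n + δ)·k, i.e. s·k^α = (n + δ)·k.
Rearranging, k^(1−α) = s / (n + δ).
k^0.53 = 0.26 / (0.030 + 0.036) = 0.26 / 0.066 = 3.9394
k* = 3.9394^(1/0.53) ≈ 13.2878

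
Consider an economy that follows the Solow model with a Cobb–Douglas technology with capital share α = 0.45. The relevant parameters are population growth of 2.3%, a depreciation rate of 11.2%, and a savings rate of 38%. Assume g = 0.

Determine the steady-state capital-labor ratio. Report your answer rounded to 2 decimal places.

k* = 6.56

In steady state, investment equals break-even investment: s·k^α = (n + δ)·k.
Rearranging, k^(1−α) = s / (n + δ).
k^0.55 = 0.38 / (0.023 + 0.112) = 0.38 / 0.135 = 2.8148
k* = 2.8148^(1/0.55) ≈ 6.5641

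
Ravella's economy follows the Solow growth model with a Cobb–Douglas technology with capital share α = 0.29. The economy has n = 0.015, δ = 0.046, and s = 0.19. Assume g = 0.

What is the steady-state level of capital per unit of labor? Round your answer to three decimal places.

k* ≈ 4.954

In steady state, investment equals break-even investment: s·k^α = (n + δ)·k.
Dividing both sides by k: k^(1−α) = s / (n + δ).
k^0.71 = 0.19 / (0.015 + 0.046) = 0.19 / 0.061 = 3.1148
k* = 3.1148^(1/0.71) ≈ 4.9542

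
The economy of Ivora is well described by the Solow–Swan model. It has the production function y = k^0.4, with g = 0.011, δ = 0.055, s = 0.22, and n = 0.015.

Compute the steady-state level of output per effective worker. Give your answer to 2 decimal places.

Steady state requires s·f(k) = (n + g + δ)·k, i.e. s·k^α = (n + g + δ)·k.
Dividing both sides by k: k^(1−α) = s / (n + g + δ).
k^0.6 = 0.22 / (0.015 + 0.011 + 0.055) = 0.22 / 0.081 = 2.7160
k* = 2.7160^(1/0.6) ≈ 5.2871
y* = (k*)^α = 5.2871^0.4 ≈ 1.9466

y* ≈ 1.95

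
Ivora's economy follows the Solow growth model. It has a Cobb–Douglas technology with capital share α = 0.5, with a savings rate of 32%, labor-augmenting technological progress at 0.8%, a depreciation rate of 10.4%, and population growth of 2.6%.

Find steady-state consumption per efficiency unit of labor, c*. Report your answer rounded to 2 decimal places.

In steady state, investment equals break-even investment: s·k^α = (n + g + δ)·k.
Dividing both sides by k: k^(1−α) = s / (n + g + δ).
k^0.5 = 0.32 / (0.026 + 0.008 + 0.104) = 0.32 / 0.138 = 2.3188
k* = 2.3188^(1/0.5) ≈ 5.3768
y* = (k*)^α = 5.3768^0.5 ≈ 2.3188
c* = (1 − s)·y* = (1 − 0.32) × 2.3188 ≈ 1.5768

c* ≈ 1.58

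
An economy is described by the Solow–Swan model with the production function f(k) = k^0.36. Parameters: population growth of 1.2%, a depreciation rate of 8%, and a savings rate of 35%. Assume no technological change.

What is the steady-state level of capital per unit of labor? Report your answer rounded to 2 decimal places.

k* = 8.07

At the steady state, Δk = 0, so s·k^α = (n + δ)·k.
Dividing both sides by k: k^(1−α) = s / (n + δ).
k^0.64 = 0.35 / (0.012 + 0.080) = 0.35 / 0.092 = 3.8043
k* = 3.8043^(1/0.64) ≈ 8.0664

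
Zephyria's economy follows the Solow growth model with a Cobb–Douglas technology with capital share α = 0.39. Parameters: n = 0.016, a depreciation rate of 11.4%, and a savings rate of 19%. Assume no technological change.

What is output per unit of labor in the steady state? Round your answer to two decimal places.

y* = 1.27

In steady state, investment equals break-even investment: s·k^α = (n + δ)·k.
Rearranging, k^(1−α) = s / (n + δ).
k^0.61 = 0.19 / (0.016 + 0.114) = 0.19 / 0.130 = 1.4615
k* = 1.4615^(1/0.61) ≈ 1.8628
y* = (k*)^α = 1.8628^0.39 ≈ 1.2746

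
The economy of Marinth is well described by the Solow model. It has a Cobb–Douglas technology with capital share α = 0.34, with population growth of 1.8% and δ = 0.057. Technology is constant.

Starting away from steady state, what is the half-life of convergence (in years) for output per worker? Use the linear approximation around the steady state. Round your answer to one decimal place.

Near the steady state the convergence rate is λ = (1 − α)(n + δ).
λ = (1 − 0.34) × 0.075 = 0.66 × 0.075 = 0.0495
Half-life = ln 2 / λ = 0.6931 / 0.0495 ≈ 14.00 years

t_½ ≈ 14.0 years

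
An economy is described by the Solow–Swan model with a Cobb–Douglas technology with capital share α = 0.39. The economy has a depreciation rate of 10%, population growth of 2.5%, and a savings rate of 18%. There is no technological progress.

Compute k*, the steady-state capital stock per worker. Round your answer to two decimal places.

Steady state requires s·f(k) = (n + δ)·k, i.e. s·k^α = (n + δ)·k.
Dividing both sides by k: k^(1−α) = s / (n + δ).
k^0.61 = 0.18 / (0.025 + 0.100) = 0.18 / 0.125 = 1.4400
k* = 1.4400^(1/0.61) ≈ 1.8181

k* = 1.82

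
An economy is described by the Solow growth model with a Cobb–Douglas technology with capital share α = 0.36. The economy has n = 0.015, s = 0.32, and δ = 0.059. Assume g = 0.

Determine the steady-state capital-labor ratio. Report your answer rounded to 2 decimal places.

k* = 9.85

In steady state, investment equals break-even investment: s·k^α = (n + δ)·k.
Dividing both sides by k: k^(1−α) = s / (n + δ).
k^0.64 = 0.32 / (0.015 + 0.059) = 0.32 / 0.074 = 4.3243
k* = 4.3243^(1/0.64) ≈ 9.8541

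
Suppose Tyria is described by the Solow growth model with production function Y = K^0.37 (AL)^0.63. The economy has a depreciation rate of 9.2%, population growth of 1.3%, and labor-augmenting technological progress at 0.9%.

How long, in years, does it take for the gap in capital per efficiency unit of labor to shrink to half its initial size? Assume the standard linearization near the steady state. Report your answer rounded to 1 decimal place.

about 9.7 years

Near the steady state the convergence rate is λ = (1 − α)(n + g + δ).
λ = (1 − 0.37) × 0.114 = 0.63 × 0.114 = 0.07182
Half-life = ln 2 / λ = 0.6931 / 0.07182 ≈ 9.65 years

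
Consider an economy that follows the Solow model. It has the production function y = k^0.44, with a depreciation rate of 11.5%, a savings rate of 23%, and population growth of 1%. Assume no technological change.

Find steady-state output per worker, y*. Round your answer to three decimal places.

y* = 1.615

At the steady state, Δk = 0, so s·k^α = (n + δ)·k.
Dividing both sides by k: k^(1−α) = s / (n + δ).
k^0.56 = 0.23 / (0.010 + 0.115) = 0.23 / 0.125 = 1.8400
k* = 1.8400^(1/0.56) ≈ 2.9709
y* = (k*)^α = 2.9709^0.44 ≈ 1.6146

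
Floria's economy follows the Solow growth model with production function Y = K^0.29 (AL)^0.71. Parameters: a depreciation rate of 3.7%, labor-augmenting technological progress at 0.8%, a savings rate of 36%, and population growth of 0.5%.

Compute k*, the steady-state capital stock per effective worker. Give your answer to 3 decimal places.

At the steady state, Δk = 0, so s·k^α = (n + g + δ)·k.
Rearranging, k^(1−α) = s / (n + g + δ).
k^0.71 = 0.36 / (0.005 + 0.008 + 0.037) = 0.36 / 0.050 = 7.2000
k* = 7.2000^(1/0.71) ≈ 16.1254

k* = 16.125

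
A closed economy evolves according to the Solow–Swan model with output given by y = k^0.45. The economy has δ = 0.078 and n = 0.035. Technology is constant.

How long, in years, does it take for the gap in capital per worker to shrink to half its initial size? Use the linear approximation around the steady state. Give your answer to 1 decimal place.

about 11.2 years

Near the steady state the convergence rate is λ = (1 − α)(n + δ).
λ = (1 − 0.45) × 0.113 = 0.55 × 0.113 = 0.06215
Half-life = ln 2 / λ = 0.6931 / 0.06215 ≈ 11.15 years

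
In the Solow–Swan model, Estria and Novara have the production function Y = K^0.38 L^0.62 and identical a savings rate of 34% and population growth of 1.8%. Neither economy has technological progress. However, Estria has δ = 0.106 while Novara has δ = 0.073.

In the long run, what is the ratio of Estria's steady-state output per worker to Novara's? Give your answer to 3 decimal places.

Steady-state y* = [s/(n + δ)]^(α/(1−α)), so the ratio is [ (s_E/(n + δ)_E) / (s_N/(n + δ)_N) ]^0.6129.
s_E/(n + δ)_E = 0.34/0.124 = 2.7419; s_N/(n + δ)_N = 0.34/0.091 = 3.7363.
Ratio = (2.7419/3.7363)^0.6129 = 0.7339^0.6129 ≈ 0.8273

ratio ≈ 0.827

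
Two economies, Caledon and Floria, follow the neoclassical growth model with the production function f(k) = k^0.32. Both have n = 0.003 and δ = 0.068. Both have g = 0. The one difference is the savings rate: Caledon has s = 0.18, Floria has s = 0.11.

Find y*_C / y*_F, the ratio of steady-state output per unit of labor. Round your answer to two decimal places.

Steady-state y* = [s/(n + δ)]^(α/(1−α)), so the ratio is [ (s_C/(n + δ)_C) / (s_F/(n + δ)_F) ]^0.4706.
s_C/(n + δ)_C = 0.18/0.071 = 2.5352; s_F/(n + δ)_F = 0.11/0.071 = 1.5493.
Ratio = (2.5352/1.5493)^0.4706 = 1.6364^0.4706 ≈ 1.2608

y*_C / y*_F ≈ 1.26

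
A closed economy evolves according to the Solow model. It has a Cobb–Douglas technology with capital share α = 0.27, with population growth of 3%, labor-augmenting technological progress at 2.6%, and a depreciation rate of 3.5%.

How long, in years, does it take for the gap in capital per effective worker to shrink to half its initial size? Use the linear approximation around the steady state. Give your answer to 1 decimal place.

about 10.4 years

Near the steady state the convergence rate is λ = (1 − α)(n + g + δ).
λ = (1 − 0.27) × 0.091 = 0.73 × 0.091 = 0.06643
Half-life = ln 2 / λ = 0.6931 / 0.06643 ≈ 10.43 years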